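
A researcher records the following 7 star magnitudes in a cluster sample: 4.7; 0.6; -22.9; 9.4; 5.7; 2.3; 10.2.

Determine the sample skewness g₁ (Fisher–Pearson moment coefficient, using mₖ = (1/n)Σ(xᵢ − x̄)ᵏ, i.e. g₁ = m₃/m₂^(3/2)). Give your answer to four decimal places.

-1.6459

x̄ = (4.7 + 0.6 - 22.9 + 9.4 + 5.7 + 2.3 + 10.2) / 7 = 1.4286
deviations (xᵢ − x̄): 3.2714, -0.8286, -24.3286, 7.9714, 4.2714, 0.8714, 8.7714
Σ(xᵢ − x̄)² = 762.7543 ⇒ m₂ = 762.7543/7 = 108.96490
Σ(xᵢ − x̄)³ = -13105.1531 ⇒ m₃ = -13105.1531/7 = -1872.16473
m₂^(3/2) = 108.96490^(1.5) = 1137.44374
g₁ = m₃ / m₂^(3/2) = -1872.16473 / 1137.44374 ≈ -1.6459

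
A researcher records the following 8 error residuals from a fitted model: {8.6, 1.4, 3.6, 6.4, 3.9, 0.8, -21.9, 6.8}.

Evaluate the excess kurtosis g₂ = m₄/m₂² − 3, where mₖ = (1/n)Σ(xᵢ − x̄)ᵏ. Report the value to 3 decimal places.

x̄ = 1.2000
Σ(xᵢ − x̄)² = 660.0200 ⇒ m₂ = 82.50250
Σ(xᵢ − x̄)⁴ = 289539.2498 ⇒ m₄ = 36192.40622
m₂² = 6806.66251
g₂ = m₄/m₂² − 3 = 5.31720 − 3 ≈ 2.317

2.317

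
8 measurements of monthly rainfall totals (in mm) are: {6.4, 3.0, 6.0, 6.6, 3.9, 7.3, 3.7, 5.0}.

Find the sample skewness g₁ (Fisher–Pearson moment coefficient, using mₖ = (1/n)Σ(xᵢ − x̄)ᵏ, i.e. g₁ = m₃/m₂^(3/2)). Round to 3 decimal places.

x̄ = (6.4 + 3.0 + 6.0 + 6.6 + 3.9 + 7.3 + 3.7 + 5.0) / 8 = 5.2375
deviations (xᵢ − x̄): 1.1625, -2.2375, 0.7625, 1.3625, -1.3375, 2.0625, -1.5375, -0.2375
Σ(xᵢ − x̄)² = 17.2588 ⇒ m₂ = 17.2588/8 = 2.15734
Σ(xᵢ − x̄)³ = -3.9250 ⇒ m₃ = -3.9250/8 = -0.49063
m₂^(3/2) = 2.15734^(1.5) = 3.16868
g₁ = m₃ / m₂^(3/2) = -0.49063 / 3.16868 ≈ -0.155

-0.155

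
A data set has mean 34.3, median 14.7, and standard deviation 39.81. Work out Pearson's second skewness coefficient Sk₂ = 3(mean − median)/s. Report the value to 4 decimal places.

1.4770

Sk₂ = 3(34.3 − 14.7) / 39.81 = 3 × 19.6000 / 39.81
    = 58.8000 / 39.81 ≈ 1.4770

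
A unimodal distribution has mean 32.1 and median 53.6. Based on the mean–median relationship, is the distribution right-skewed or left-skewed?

left-skewed

mean − median = 32.1 − 53.6 = -21.5
mean < median ⇒ the longer tail is on the left ⇒ left-skewed (negatively skewed).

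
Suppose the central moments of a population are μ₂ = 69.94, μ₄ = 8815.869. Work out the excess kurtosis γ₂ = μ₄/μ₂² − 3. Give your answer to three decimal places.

-1.198

μ₂² = 69.94² = 4891.60360
μ₄/μ₂² = 8815.869 / 4891.60360 = 1.80225
γ₂ = 1.80225 − 3 ≈ -1.198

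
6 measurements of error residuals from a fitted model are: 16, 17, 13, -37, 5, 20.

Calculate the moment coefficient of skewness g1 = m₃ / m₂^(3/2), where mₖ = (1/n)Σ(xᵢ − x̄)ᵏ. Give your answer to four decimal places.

-1.5781

x̄ = (16 + 17 + 13 - 37 + 5 + 20) / 6 = 5.6667
deviations (xᵢ − x̄): 10.3333, 11.3333, 7.3333, -42.6667, -0.6667, 14.3333
Σ(xᵢ − x̄)² = 2315.3333 ⇒ m₂ = 2315.3333/6 = 385.88889
Σ(xᵢ − x̄)³ = -71774.4444 ⇒ m₃ = -71774.4444/6 = -11962.40741
m₂^(3/2) = 385.88889^(1.5) = 7580.42248
g1 = m₃ / m₂^(3/2) = -11962.40741 / 7580.42248 ≈ -1.5781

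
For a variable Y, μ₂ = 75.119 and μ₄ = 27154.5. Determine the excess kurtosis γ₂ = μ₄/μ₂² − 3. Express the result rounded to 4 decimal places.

μ₂² = 75.119² = 5642.86416
μ₄/μ₂² = 27154.5 / 5642.86416 = 4.81218
γ₂ = 4.81218 − 3 ≈ 1.8122

1.8122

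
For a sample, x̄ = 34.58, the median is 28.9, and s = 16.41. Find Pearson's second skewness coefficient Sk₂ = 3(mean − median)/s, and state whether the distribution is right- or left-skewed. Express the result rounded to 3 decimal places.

Sk₂ = 3(34.58 − 28.9) / 16.41 = 3 × 5.6800 / 16.41
    = 17.0400 / 16.41 ≈ 1.038
Sk₂ > 0 ⇒ mean > median ⇒ right-skewed (positive skew).

1.038, right-skewed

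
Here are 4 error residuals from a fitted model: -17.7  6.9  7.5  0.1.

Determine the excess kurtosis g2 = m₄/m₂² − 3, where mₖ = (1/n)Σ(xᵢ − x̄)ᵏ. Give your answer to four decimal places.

-0.9095

x̄ = -0.8000
Σ(xᵢ − x̄)² = 414.6000 ⇒ m₂ = 103.65000
Σ(xᵢ − x̄)⁴ = 89834.8644 ⇒ m₄ = 22458.71610
m₂² = 10743.32250
g2 = m₄/m₂² − 3 = 2.09048 − 3 ≈ -0.9095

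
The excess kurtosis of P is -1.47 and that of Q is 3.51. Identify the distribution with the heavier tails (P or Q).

Higher excess kurtosis ⇒ heavier tails relative to the normal distribution.
-1.47 vs 3.51: the larger is 3.51, so Q has heavier tails. (Q is leptokurtic — heavier-than-normal tails; the other is platykurtic.)

Q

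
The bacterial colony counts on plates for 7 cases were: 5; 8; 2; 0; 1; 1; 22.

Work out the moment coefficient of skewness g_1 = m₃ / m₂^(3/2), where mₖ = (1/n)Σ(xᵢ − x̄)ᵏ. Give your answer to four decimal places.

x̄ = (5 + 8 + 2 + 0 + 1 + 1 + 22) / 7 = 5.5714
deviations (xᵢ − x̄): -0.5714, 2.4286, -3.5714, -5.5714, -4.5714, -4.5714, 16.4286
Σ(xᵢ − x̄)² = 361.7143 ⇒ m₂ = 361.7143/7 = 51.67347
Σ(xᵢ − x̄)³ = 4038.6122 ⇒ m₃ = 4038.6122/7 = 576.94461
m₂^(3/2) = 51.67347^(1.5) = 371.45091
g_1 = m₃ / m₂^(3/2) = 576.94461 / 371.45091 ≈ 1.5532

1.5532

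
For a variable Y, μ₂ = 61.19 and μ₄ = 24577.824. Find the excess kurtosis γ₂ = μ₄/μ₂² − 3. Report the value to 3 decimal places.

3.564

μ₂² = 61.19² = 3744.21610
μ₄/μ₂² = 24577.824 / 3744.21610 = 6.56421
γ₂ = 6.56421 − 3 ≈ 3.564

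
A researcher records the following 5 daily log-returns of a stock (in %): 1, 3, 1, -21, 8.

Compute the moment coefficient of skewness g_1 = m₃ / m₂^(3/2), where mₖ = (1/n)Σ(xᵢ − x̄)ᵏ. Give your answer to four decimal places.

x̄ = (1 + 3 + 1 - 21 + 8) / 5 = -1.6000
deviations (xᵢ − x̄): 2.6000, 4.6000, 2.6000, -19.4000, 9.6000
Σ(xᵢ − x̄)² = 503.2000 ⇒ m₂ = 503.2000/5 = 100.64000
Σ(xᵢ − x̄)³ = -6284.1600 ⇒ m₃ = -6284.1600/5 = -1256.83200
m₂^(3/2) = 100.64000^(1.5) = 1009.61534
g_1 = m₃ / m₂^(3/2) = -1256.83200 / 1009.61534 ≈ -1.2449

-1.2449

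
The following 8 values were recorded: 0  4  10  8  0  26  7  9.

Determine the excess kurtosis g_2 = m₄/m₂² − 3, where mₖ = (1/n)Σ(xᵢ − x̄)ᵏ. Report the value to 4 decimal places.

x̄ = 8.0000
Σ(xᵢ − x̄)² = 474.0000 ⇒ m₂ = 59.25000
Σ(xᵢ − x̄)⁴ = 113442.0000 ⇒ m₄ = 14180.25000
m₂² = 3510.56250
g_2 = m₄/m₂² − 3 = 4.03931 − 3 ≈ 1.0393

1.0393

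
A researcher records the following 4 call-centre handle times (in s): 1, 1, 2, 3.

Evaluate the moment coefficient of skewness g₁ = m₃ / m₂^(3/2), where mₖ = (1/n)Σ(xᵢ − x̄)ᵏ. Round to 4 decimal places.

0.4934

x̄ = (1 + 1 + 2 + 3) / 4 = 1.7500
deviations (xᵢ − x̄): -0.7500, -0.7500, 0.2500, 1.2500
Σ(xᵢ − x̄)² = 2.7500 ⇒ m₂ = 2.7500/4 = 0.68750
Σ(xᵢ − x̄)³ = 1.1250 ⇒ m₃ = 1.1250/4 = 0.28125
m₂^(3/2) = 0.68750^(1.5) = 0.57004
g₁ = m₃ / m₂^(3/2) = 0.28125 / 0.57004 ≈ 0.4934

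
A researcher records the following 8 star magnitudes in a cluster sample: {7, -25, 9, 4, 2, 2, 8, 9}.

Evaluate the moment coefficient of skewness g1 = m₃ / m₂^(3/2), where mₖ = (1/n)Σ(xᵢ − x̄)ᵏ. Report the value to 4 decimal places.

-1.9798

x̄ = (7 - 25 + 9 + 4 + 2 + 2 + 8 + 9) / 8 = 2.0000
deviations (xᵢ − x̄): 5.0000, -27.0000, 7.0000, 2.0000, 0.0000, 0.0000, 6.0000, 7.0000
Σ(xᵢ − x̄)² = 892.0000 ⇒ m₂ = 892.0000/8 = 111.50000
Σ(xᵢ − x̄)³ = -18648.0000 ⇒ m₃ = -18648.0000/8 = -2331.00000
m₂^(3/2) = 111.50000^(1.5) = 1177.36820
g1 = m₃ / m₂^(3/2) = -2331.00000 / 1177.36820 ≈ -1.9798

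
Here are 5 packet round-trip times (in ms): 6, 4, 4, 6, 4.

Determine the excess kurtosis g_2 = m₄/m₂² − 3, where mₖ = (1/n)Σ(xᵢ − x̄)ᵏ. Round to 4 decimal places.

-1.8333

x̄ = 4.8000
Σ(xᵢ − x̄)² = 4.8000 ⇒ m₂ = 0.96000
Σ(xᵢ − x̄)⁴ = 5.3760 ⇒ m₄ = 1.07520
m₂² = 0.92160
g_2 = m₄/m₂² − 3 = 1.16667 − 3 ≈ -1.8333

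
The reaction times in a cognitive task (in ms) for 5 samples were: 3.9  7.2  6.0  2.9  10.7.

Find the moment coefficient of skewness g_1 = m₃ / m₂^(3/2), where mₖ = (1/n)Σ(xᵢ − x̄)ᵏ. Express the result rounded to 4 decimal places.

x̄ = (3.9 + 7.2 + 6.0 + 2.9 + 10.7) / 5 = 6.1400
deviations (xᵢ − x̄): -2.2400, 1.0600, -0.1400, -3.2400, 4.5600
Σ(xᵢ − x̄)² = 37.4520 ⇒ m₂ = 37.4520/5 = 7.49040
Σ(xᵢ − x̄)³ = 50.7554 ⇒ m₃ = 50.7554/5 = 10.15109
m₂^(3/2) = 7.49040^(1.5) = 20.50017
g_1 = m₃ / m₂^(3/2) = 10.15109 / 20.50017 ≈ 0.4952

0.4952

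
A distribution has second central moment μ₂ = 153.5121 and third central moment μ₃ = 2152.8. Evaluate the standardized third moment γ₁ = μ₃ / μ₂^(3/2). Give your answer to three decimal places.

σ = √μ₂ = √153.5121 = 12.39000
σ³ = μ₂^(3/2) = 1902.01492
γ₁ = μ₃/σ³ = 2152.8 / 1902.01492 ≈ 1.132

1.132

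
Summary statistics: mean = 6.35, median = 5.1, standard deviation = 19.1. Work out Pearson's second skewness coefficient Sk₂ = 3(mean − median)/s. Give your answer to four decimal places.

Sk₂ = 3(6.35 − 5.1) / 19.1 = 3 × 1.2500 / 19.1
    = 3.7500 / 19.1 ≈ 0.1963

0.1963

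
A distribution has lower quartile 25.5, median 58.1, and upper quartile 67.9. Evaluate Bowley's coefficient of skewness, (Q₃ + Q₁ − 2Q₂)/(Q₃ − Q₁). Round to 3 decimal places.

-0.538

numerator: Q₃ + Q₁ − 2Q₂ = 67.9 + 25.5 − 2×58.1 = -22.8000
denominator: Q₃ − Q₁ = 67.9 − 25.5 = 42.4000
Bowley skewness = -22.8000 / 42.4000 ≈ -0.538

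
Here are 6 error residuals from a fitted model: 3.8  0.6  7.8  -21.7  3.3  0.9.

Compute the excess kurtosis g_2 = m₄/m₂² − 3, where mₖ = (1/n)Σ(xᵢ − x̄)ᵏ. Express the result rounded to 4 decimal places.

0.8040

x̄ = -0.8833
Σ(xᵢ − x̄)² = 553.5483 ⇒ m₂ = 92.25806
Σ(xᵢ − x̄)⁴ = 194265.5188 ⇒ m₄ = 32377.58647
m₂² = 8511.54881
g_2 = m₄/m₂² − 3 = 3.80396 − 3 ≈ 0.8040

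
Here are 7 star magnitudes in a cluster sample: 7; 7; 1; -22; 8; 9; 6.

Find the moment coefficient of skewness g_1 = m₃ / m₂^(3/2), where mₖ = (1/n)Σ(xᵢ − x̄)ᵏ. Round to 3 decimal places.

-1.831

x̄ = (7 + 7 + 1 - 22 + 8 + 9 + 6) / 7 = 2.2857
deviations (xᵢ − x̄): 4.7143, 4.7143, -1.2857, -24.2857, 5.7143, 6.7143, 3.7143
Σ(xᵢ − x̄)² = 727.4286 ⇒ m₂ = 727.4286/7 = 103.91837
Σ(xᵢ − x̄)³ = -13575.6735 ⇒ m₃ = -13575.6735/7 = -1939.38192
m₂^(3/2) = 103.91837^(1.5) = 1059.34756
g_1 = m₃ / m₂^(3/2) = -1939.38192 / 1059.34756 ≈ -1.831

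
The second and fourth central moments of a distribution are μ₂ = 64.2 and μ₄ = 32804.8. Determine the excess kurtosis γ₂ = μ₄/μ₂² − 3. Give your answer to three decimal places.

4.959

μ₂² = 64.2² = 4121.64000
μ₄/μ₂² = 32804.8 / 4121.64000 = 7.95916
γ₂ = 7.95916 − 3 ≈ 4.959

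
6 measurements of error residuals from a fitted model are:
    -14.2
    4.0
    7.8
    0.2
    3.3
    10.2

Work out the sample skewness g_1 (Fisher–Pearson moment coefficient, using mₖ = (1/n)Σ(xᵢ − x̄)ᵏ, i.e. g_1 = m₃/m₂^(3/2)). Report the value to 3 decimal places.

x̄ = (-14.2 + 4.0 + 7.8 + 0.2 + 3.3 + 10.2) / 6 = 1.8833
deviations (xᵢ − x̄): -16.0833, 2.1167, 5.9167, -1.6833, 1.4167, 8.3167
Σ(xᵢ − x̄)² = 372.1683 ⇒ m₂ = 372.1683/6 = 62.02806
Σ(xᵢ − x̄)³ = -3370.4146 ⇒ m₃ = -3370.4146/6 = -561.73576
m₂^(3/2) = 62.02806^(1.5) = 488.51989
g_1 = m₃ / m₂^(3/2) = -561.73576 / 488.51989 ≈ -1.150

-1.150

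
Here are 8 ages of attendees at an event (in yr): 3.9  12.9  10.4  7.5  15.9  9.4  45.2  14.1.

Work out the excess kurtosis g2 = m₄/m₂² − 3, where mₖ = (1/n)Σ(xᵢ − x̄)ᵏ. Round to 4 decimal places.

x̄ = 14.9125
Σ(xᵢ − x̄)² = 1149.9888 ⇒ m₂ = 143.74859
Σ(xᵢ − x̄)⁴ = 860581.6739 ⇒ m₄ = 107572.70923
m₂² = 20663.65821
g2 = m₄/m₂² − 3 = 5.20589 − 3 ≈ 2.2059

2.2059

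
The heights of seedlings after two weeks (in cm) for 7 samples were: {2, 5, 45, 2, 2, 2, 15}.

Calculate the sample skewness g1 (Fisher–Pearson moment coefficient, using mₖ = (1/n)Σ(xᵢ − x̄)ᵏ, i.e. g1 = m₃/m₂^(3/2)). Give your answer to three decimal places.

1.718

x̄ = (2 + 5 + 45 + 2 + 2 + 2 + 15) / 7 = 10.4286
deviations (xᵢ − x̄): -8.4286, -5.4286, 34.5714, -8.4286, -8.4286, -8.4286, 4.5714
Σ(xᵢ − x̄)² = 1529.7143 ⇒ m₂ = 1529.7143/7 = 218.53061
Σ(xᵢ − x̄)³ = 38859.6735 ⇒ m₃ = 38859.6735/7 = 5551.38192
m₂^(3/2) = 218.53061^(1.5) = 3230.49017
g1 = m₃ / m₂^(3/2) = 5551.38192 / 3230.49017 ≈ 1.718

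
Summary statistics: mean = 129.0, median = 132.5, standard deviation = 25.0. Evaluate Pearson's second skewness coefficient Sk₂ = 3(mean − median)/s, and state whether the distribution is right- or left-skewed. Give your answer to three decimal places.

Sk₂ = 3(129.0 − 132.5) / 25.0 = 3 × -3.5000 / 25.0
    = -10.5000 / 25.0 ≈ -0.420
Sk₂ < 0 ⇒ mean < median ⇒ left-skewed (negative skew).

-0.420, left-skewed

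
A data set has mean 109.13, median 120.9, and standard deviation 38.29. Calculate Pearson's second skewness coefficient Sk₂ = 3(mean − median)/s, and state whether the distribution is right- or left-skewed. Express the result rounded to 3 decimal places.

Sk₂ = 3(109.13 − 120.9) / 38.29 = 3 × -11.7700 / 38.29
    = -35.3100 / 38.29 ≈ -0.922
Sk₂ < 0 ⇒ mean < median ⇒ left-skewed (negative skew).

-0.922, left-skewed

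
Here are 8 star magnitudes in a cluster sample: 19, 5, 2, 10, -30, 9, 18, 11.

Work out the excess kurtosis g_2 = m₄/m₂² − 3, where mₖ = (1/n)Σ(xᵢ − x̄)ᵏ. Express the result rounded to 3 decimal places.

x̄ = 5.5000
Σ(xᵢ − x̄)² = 1674.0000 ⇒ m₂ = 209.25000
Σ(xᵢ − x̄)⁴ = 1647484.5000 ⇒ m₄ = 205935.56250
m₂² = 43785.56250
g_2 = m₄/m₂² − 3 = 4.70328 − 3 ≈ 1.703

1.703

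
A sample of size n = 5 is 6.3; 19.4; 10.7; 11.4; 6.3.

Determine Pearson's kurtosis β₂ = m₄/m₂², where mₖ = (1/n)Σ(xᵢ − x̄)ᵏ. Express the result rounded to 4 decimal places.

x̄ = 10.8200
Σ(xᵢ − x̄)² = 114.8280 ⇒ m₂ = 22.96560
Σ(xᵢ − x̄)⁴ = 6254.2902 ⇒ m₄ = 1250.85804
m₂² = 527.41878
β₂ = m₄/m₂² = 1250.85804 / 527.41878 ≈ 2.3717

2.3717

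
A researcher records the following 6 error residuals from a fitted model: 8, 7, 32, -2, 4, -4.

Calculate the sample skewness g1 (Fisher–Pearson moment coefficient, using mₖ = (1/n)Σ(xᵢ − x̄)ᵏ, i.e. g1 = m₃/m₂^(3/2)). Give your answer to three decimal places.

x̄ = (8 + 7 + 32 - 2 + 4 - 4) / 6 = 7.5000
deviations (xᵢ − x̄): 0.5000, -0.5000, 24.5000, -9.5000, -3.5000, -11.5000
Σ(xᵢ − x̄)² = 835.5000 ⇒ m₂ = 835.5000/6 = 139.25000
Σ(xᵢ − x̄)³ = 12285.0000 ⇒ m₃ = 12285.0000/6 = 2047.50000
m₂^(3/2) = 139.25000^(1.5) = 1643.20900
g1 = m₃ / m₂^(3/2) = 2047.50000 / 1643.20900 ≈ 1.246

1.246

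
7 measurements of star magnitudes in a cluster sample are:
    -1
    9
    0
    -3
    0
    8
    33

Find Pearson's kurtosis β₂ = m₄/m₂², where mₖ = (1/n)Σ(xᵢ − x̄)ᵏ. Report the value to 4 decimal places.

x̄ = 6.5714
Σ(xᵢ − x̄)² = 941.7143 ⇒ m₂ = 134.53061
Σ(xᵢ − x̄)⁴ = 503307.2303 ⇒ m₄ = 71901.03290
m₂² = 18098.48563
β₂ = m₄/m₂² = 71901.03290 / 18098.48563 ≈ 3.9728

3.9728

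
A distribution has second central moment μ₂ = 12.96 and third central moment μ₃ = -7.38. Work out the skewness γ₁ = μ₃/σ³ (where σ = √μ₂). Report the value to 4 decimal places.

-0.1582

σ = √μ₂ = √12.96 = 3.60000
σ³ = μ₂^(3/2) = 46.65600
γ₁ = μ₃/σ³ = -7.38 / 46.65600 ≈ -0.1582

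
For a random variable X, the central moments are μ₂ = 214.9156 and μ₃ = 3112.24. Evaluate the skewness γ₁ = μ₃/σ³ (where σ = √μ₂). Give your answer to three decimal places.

0.988

σ = √μ₂ = √214.9156 = 14.66000
σ³ = μ₂^(3/2) = 3150.66270
γ₁ = μ₃/σ³ = 3112.24 / 3150.66270 ≈ 0.988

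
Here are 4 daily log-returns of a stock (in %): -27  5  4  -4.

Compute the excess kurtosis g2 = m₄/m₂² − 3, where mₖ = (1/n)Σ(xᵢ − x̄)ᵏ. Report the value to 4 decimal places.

-0.8836

x̄ = -5.5000
Σ(xᵢ − x̄)² = 665.0000 ⇒ m₂ = 166.25000
Σ(xᵢ − x̄)⁴ = 233980.2500 ⇒ m₄ = 58495.06250
m₂² = 27639.06250
g2 = m₄/m₂² − 3 = 2.11639 − 3 ≈ -0.8836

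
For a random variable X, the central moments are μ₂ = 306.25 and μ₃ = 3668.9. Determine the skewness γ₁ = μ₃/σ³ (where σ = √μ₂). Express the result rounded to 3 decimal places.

0.685

σ = √μ₂ = √306.25 = 17.50000
σ³ = μ₂^(3/2) = 5359.37500
γ₁ = μ₃/σ³ = 3668.9 / 5359.37500 ≈ 0.685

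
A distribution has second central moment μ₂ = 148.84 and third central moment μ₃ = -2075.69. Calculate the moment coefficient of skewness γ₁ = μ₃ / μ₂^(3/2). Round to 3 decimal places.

-1.143

σ = √μ₂ = √148.84 = 12.20000
σ³ = μ₂^(3/2) = 1815.84800
γ₁ = μ₃/σ³ = -2075.69 / 1815.84800 ≈ -1.143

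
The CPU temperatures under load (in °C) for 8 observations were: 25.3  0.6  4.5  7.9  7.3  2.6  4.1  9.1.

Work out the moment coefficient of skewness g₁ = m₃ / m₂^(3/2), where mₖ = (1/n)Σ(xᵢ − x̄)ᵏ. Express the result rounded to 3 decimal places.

x̄ = (25.3 + 0.6 + 4.5 + 7.9 + 7.3 + 2.6 + 4.1 + 9.1) / 8 = 7.6750
deviations (xᵢ − x̄): 17.6250, -7.0750, -3.1750, 0.2250, -0.3750, -5.0750, -3.5750, 1.4250
Σ(xᵢ − x̄)² = 411.5350 ⇒ m₂ = 411.5350/8 = 51.44188
Σ(xᵢ − x̄)³ = 4915.3433 ⇒ m₃ = 4915.3433/8 = 614.41791
m₂^(3/2) = 51.44188^(1.5) = 368.95652
g₁ = m₃ / m₂^(3/2) = 614.41791 / 368.95652 ≈ 1.665

1.665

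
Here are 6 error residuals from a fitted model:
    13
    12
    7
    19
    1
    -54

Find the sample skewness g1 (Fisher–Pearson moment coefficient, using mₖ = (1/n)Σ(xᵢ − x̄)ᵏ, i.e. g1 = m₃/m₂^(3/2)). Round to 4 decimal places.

-1.5920

x̄ = (13 + 12 + 7 + 19 + 1 - 54) / 6 = -0.3333
deviations (xᵢ − x̄): 13.3333, 12.3333, 7.3333, 19.3333, 1.3333, -53.6667
Σ(xᵢ − x̄)² = 3639.3333 ⇒ m₂ = 3639.3333/6 = 606.55556
Σ(xᵢ − x̄)³ = -142696.4444 ⇒ m₃ = -142696.4444/6 = -23782.74074
m₂^(3/2) = 606.55556^(1.5) = 14938.46168
g1 = m₃ / m₂^(3/2) = -23782.74074 / 14938.46168 ≈ -1.5920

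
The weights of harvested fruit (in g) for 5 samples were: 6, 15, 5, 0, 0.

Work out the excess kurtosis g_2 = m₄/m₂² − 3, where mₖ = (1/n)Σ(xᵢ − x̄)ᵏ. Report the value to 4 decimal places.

-0.6504

x̄ = 5.2000
Σ(xᵢ − x̄)² = 150.8000 ⇒ m₂ = 30.16000
Σ(xᵢ − x̄)⁴ = 10686.4160 ⇒ m₄ = 2137.28320
m₂² = 909.62560
g_2 = m₄/m₂² − 3 = 2.34963 − 3 ≈ -0.6504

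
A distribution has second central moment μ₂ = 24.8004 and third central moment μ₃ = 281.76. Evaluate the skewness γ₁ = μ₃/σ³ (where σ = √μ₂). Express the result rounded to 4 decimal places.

2.2813

σ = √μ₂ = √24.8004 = 4.98000
σ³ = μ₂^(3/2) = 123.50599
γ₁ = μ₃/σ³ = 281.76 / 123.50599 ≈ 2.2813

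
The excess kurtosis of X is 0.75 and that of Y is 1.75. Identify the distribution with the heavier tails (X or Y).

Higher excess kurtosis ⇒ heavier tails relative to the normal distribution.
0.75 vs 1.75: the larger is 1.75, so Y has heavier tails.

Y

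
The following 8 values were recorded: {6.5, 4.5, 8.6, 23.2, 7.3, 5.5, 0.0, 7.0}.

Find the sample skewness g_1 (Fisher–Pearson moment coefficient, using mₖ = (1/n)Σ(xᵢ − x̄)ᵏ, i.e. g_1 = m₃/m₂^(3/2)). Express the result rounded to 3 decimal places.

1.552

x̄ = (6.5 + 4.5 + 8.6 + 23.2 + 7.3 + 5.5 + 0.0 + 7.0) / 8 = 7.8250
deviations (xᵢ − x̄): -1.3250, -3.3250, 0.7750, 15.3750, -0.5250, -2.3250, -7.8250, -0.8250
Σ(xᵢ − x̄)² = 317.3950 ⇒ m₂ = 317.3950/8 = 39.67438
Σ(xᵢ − x̄)³ = 3103.4813 ⇒ m₃ = 3103.4813/8 = 387.93516
m₂^(3/2) = 39.67438^(1.5) = 249.89936
g_1 = m₃ / m₂^(3/2) = 387.93516 / 249.89936 ≈ 1.552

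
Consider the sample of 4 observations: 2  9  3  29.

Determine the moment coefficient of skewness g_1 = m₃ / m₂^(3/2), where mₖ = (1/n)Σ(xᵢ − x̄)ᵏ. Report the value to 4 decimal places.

x̄ = (2 + 9 + 3 + 29) / 4 = 10.7500
deviations (xᵢ − x̄): -8.7500, -1.7500, -7.7500, 18.2500
Σ(xᵢ − x̄)² = 472.7500 ⇒ m₂ = 472.7500/4 = 118.18750
Σ(xᵢ − x̄)³ = 4937.6250 ⇒ m₃ = 4937.6250/4 = 1234.40625
m₂^(3/2) = 118.18750^(1.5) = 1284.86447
g_1 = m₃ / m₂^(3/2) = 1234.40625 / 1284.86447 ≈ 0.9607

0.9607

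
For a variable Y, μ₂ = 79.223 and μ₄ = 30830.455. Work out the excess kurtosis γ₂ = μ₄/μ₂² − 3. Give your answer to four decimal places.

μ₂² = 79.223² = 6276.28373
μ₄/μ₂² = 30830.455 / 6276.28373 = 4.91221
γ₂ = 4.91221 − 3 ≈ 1.9122

1.9122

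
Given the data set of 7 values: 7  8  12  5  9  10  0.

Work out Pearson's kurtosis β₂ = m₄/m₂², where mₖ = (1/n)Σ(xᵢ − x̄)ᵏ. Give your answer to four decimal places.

x̄ = 7.2857
Σ(xᵢ − x̄)² = 91.4286 ⇒ m₂ = 13.06122
Σ(xᵢ − x̄)⁴ = 3402.0641 ⇒ m₄ = 486.00916
m₂² = 170.59559
β₂ = m₄/m₂² = 486.00916 / 170.59559 ≈ 2.8489

2.8489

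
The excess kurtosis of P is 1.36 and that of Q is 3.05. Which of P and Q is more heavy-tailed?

Q

Higher excess kurtosis ⇒ heavier tails relative to the normal distribution.
1.36 vs 3.05: the larger is 3.05, so Q has heavier tails.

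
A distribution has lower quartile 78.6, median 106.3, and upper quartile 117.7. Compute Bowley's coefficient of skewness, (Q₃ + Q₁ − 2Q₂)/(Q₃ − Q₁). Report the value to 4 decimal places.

-0.4169

numerator: Q₃ + Q₁ − 2Q₂ = 117.7 + 78.6 − 2×106.3 = -16.3000
denominator: Q₃ − Q₁ = 117.7 − 78.6 = 39.1000
Bowley skewness = -16.3000 / 39.1000 ≈ -0.4169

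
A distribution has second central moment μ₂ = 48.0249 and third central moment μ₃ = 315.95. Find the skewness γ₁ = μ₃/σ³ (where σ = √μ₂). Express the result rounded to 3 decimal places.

σ = √μ₂ = √48.0249 = 6.93000
σ³ = μ₂^(3/2) = 332.81256
γ₁ = μ₃/σ³ = 315.95 / 332.81256 ≈ 0.949

0.949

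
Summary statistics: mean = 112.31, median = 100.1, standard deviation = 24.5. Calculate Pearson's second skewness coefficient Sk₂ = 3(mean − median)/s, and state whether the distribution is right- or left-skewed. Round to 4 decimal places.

Sk₂ = 3(112.31 − 100.1) / 24.5 = 3 × 12.2100 / 24.5
    = 36.6300 / 24.5 ≈ 1.4951
Sk₂ > 0 ⇒ mean > median ⇒ right-skewed (positive skew).

1.4951, right-skewed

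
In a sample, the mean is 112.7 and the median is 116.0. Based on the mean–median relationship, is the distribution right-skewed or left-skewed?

mean − median = 112.7 − 116.0 = -3.3
mean < median ⇒ the longer tail is on the left ⇒ left-skewed (negatively skewed).

left-skewed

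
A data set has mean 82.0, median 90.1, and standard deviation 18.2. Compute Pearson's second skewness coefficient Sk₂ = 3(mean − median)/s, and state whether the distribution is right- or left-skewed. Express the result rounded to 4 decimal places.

-1.3352, left-skewed

Sk₂ = 3(82.0 − 90.1) / 18.2 = 3 × -8.1000 / 18.2
    = -24.3000 / 18.2 ≈ -1.3352
Sk₂ < 0 ⇒ mean < median ⇒ left-skewed (negative skew).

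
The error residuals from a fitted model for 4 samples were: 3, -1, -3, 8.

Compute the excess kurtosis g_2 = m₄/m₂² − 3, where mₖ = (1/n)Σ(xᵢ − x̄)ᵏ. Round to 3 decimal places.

x̄ = 1.7500
Σ(xᵢ − x̄)² = 70.7500 ⇒ m₂ = 17.68750
Σ(xᵢ − x̄)⁴ = 2094.5781 ⇒ m₄ = 523.64453
m₂² = 312.84766
g_2 = m₄/m₂² − 3 = 1.67380 − 3 ≈ -1.326

-1.326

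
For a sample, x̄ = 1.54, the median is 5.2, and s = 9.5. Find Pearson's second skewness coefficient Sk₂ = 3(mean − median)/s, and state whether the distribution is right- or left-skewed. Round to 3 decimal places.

-1.156, left-skewed

Sk₂ = 3(1.54 − 5.2) / 9.5 = 3 × -3.6600 / 9.5
    = -10.9800 / 9.5 ≈ -1.156
Sk₂ < 0 ⇒ mean < median ⇒ left-skewed (negative skew).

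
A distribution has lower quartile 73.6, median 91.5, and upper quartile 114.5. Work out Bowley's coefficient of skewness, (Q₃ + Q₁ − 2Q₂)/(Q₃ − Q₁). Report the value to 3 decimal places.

0.125

numerator: Q₃ + Q₁ − 2Q₂ = 114.5 + 73.6 − 2×91.5 = 5.1000
denominator: Q₃ − Q₁ = 114.5 − 73.6 = 40.9000
Bowley skewness = 5.1000 / 40.9000 ≈ 0.125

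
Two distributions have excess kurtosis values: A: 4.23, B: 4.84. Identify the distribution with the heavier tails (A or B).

Higher excess kurtosis ⇒ heavier tails relative to the normal distribution.
4.23 vs 4.84: the larger is 4.84, so B has heavier tails.

B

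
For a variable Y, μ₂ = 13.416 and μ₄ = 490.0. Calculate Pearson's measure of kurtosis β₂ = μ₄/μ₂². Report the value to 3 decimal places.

2.722

μ₂² = 13.416² = 179.98906
μ₄/μ₂² = 490.0 / 179.98906 = 2.72239
β₂ ≈ 2.722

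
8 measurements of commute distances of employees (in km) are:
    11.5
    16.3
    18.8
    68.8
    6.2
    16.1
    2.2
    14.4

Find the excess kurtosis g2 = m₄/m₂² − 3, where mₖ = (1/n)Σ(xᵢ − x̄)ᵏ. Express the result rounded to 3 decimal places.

2.381

x̄ = 19.2875
Σ(xᵢ − x̄)² = 3018.6087 ⇒ m₂ = 377.32609
Σ(xᵢ − x̄)⁴ = 6128814.7474 ⇒ m₄ = 766101.84342
m₂² = 142374.98102
g2 = m₄/m₂² − 3 = 5.38087 − 3 ≈ 2.381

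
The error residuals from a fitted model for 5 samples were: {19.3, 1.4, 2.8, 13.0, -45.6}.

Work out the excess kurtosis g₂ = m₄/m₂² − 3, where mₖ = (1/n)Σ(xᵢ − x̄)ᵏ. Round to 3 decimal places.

-0.131

x̄ = -1.8200
Σ(xᵢ − x̄)² = 2614.0880 ⇒ m₂ = 522.81760
Σ(xᵢ − x̄)⁴ = 3921460.4287 ⇒ m₄ = 784292.08574
m₂² = 273338.24287
g₂ = m₄/m₂² − 3 = 2.86931 − 3 ≈ -0.131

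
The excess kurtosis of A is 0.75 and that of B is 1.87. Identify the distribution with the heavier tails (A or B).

B

Higher excess kurtosis ⇒ heavier tails relative to the normal distribution.
0.75 vs 1.87: the larger is 1.87, so B has heavier tails.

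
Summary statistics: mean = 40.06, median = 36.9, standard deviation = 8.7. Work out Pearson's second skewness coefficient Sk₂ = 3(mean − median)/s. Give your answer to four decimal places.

Sk₂ = 3(40.06 − 36.9) / 8.7 = 3 × 3.1600 / 8.7
    = 9.4800 / 8.7 ≈ 1.0897

1.0897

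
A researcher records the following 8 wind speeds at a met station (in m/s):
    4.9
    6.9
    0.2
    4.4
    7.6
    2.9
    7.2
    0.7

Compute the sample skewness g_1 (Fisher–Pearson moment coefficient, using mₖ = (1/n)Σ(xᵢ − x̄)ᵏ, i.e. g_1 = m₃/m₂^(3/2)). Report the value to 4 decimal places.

-0.3121

x̄ = (4.9 + 6.9 + 0.2 + 4.4 + 7.6 + 2.9 + 7.2 + 0.7) / 8 = 4.3500
deviations (xᵢ − x̄): 0.5500, 2.5500, -4.1500, 0.0500, 3.2500, -1.4500, 2.8500, -3.6500
Σ(xᵢ − x̄)² = 58.1400 ⇒ m₂ = 58.1400/8 = 7.26750
Σ(xᵢ − x̄)³ = -48.9240 ⇒ m₃ = -48.9240/8 = -6.11550
m₂^(3/2) = 7.26750^(1.5) = 19.59195
g_1 = m₃ / m₂^(3/2) = -6.11550 / 19.59195 ≈ -0.3121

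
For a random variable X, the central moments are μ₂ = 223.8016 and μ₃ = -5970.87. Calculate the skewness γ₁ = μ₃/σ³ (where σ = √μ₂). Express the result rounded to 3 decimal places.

-1.783

σ = √μ₂ = √223.8016 = 14.96000
σ³ = μ₂^(3/2) = 3348.07194
γ₁ = μ₃/σ³ = -5970.87 / 3348.07194 ≈ -1.783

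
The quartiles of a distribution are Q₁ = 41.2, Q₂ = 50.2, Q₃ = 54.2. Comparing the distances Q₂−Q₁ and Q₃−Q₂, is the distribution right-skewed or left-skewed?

Q₂ − Q₁ = 9.0;  Q₃ − Q₂ = 4.0
Q₂ − Q₁ > Q₃ − Q₂ ⇒ the lower half is more spread out ⇒ left-skewed.

left-skewed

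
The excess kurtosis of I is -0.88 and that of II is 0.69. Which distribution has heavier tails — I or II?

II

Higher excess kurtosis ⇒ heavier tails relative to the normal distribution.
-0.88 vs 0.69: the larger is 0.69, so II has heavier tails. (II is leptokurtic — heavier-than-normal tails; the other is platykurtic.)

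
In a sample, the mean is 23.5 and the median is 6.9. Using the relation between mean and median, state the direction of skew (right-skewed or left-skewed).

right-skewed

mean − median = 23.5 − 6.9 = 16.6
mean > median ⇒ the longer tail is on the right ⇒ right-skewed (positively skewed).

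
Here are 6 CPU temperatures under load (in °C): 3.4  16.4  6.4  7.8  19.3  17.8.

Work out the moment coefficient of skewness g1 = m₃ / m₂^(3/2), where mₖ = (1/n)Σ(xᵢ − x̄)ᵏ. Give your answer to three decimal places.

-0.080

x̄ = (3.4 + 16.4 + 6.4 + 7.8 + 19.3 + 17.8) / 6 = 11.8500
deviations (xᵢ − x̄): -8.4500, 4.5500, -5.4500, -4.0500, 7.4500, 5.9500
Σ(xᵢ − x̄)² = 229.1150 ⇒ m₂ = 229.1150/6 = 38.18583
Σ(xᵢ − x̄)³ = -113.3250 ⇒ m₃ = -113.3250/6 = -18.88750
m₂^(3/2) = 38.18583^(1.5) = 235.96816
g1 = m₃ / m₂^(3/2) = -18.88750 / 235.96816 ≈ -0.080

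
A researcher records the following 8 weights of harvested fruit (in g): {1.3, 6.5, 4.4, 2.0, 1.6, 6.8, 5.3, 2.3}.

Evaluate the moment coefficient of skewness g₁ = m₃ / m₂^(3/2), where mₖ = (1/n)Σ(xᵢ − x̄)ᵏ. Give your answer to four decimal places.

x̄ = (1.3 + 6.5 + 4.4 + 2.0 + 1.6 + 6.8 + 5.3 + 2.3) / 8 = 3.7750
deviations (xᵢ − x̄): -2.4750, 2.7250, 0.6250, -1.7750, -2.1750, 3.0250, 1.5250, -1.4750
Σ(xᵢ − x̄)² = 35.4750 ⇒ m₂ = 35.4750/8 = 4.43437
Σ(xᵢ − x̄)³ = 17.4548 ⇒ m₃ = 17.4548/8 = 2.18184
m₂^(3/2) = 4.43437^(1.5) = 9.33789
g₁ = m₃ / m₂^(3/2) = 2.18184 / 9.33789 ≈ 0.2337

0.2337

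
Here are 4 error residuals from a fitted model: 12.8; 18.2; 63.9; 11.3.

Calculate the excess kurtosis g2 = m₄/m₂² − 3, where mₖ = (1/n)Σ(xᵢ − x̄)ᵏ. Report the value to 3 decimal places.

x̄ = 26.5500
Σ(xᵢ − x̄)² = 1886.3700 ⇒ m₂ = 471.59250
Σ(xᵢ − x̄)⁴ = 2040778.9478 ⇒ m₄ = 510194.73696
m₂² = 222399.48606
g2 = m₄/m₂² − 3 = 2.29405 − 3 ≈ -0.706

-0.706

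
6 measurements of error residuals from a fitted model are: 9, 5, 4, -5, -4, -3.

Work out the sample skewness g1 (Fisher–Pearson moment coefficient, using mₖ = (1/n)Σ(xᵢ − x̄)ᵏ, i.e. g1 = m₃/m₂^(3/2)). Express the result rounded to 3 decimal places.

x̄ = (9 + 5 + 4 - 5 - 4 - 3) / 6 = 1.0000
deviations (xᵢ − x̄): 8.0000, 4.0000, 3.0000, -6.0000, -5.0000, -4.0000
Σ(xᵢ − x̄)² = 166.0000 ⇒ m₂ = 166.0000/6 = 27.66667
Σ(xᵢ − x̄)³ = 198.0000 ⇒ m₃ = 198.0000/6 = 33.00000
m₂^(3/2) = 27.66667^(1.5) = 145.52421
g1 = m₃ / m₂^(3/2) = 33.00000 / 145.52421 ≈ 0.227

0.227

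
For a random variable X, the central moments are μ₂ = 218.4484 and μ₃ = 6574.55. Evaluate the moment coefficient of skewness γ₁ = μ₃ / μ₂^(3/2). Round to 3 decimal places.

2.036

σ = √μ₂ = √218.4484 = 14.78000
σ³ = μ₂^(3/2) = 3228.66735
γ₁ = μ₃/σ³ = 6574.55 / 3228.66735 ≈ 2.036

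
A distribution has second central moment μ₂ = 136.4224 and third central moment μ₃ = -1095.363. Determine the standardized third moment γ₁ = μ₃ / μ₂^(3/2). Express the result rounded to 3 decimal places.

σ = √μ₂ = √136.4224 = 11.68000
σ³ = μ₂^(3/2) = 1593.41363
γ₁ = μ₃/σ³ = -1095.363 / 1593.41363 ≈ -0.687

-0.687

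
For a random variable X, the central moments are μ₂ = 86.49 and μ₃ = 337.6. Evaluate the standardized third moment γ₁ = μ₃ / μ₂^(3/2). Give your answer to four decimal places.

0.4197

σ = √μ₂ = √86.49 = 9.30000
σ³ = μ₂^(3/2) = 804.35700
γ₁ = μ₃/σ³ = 337.6 / 804.35700 ≈ 0.4197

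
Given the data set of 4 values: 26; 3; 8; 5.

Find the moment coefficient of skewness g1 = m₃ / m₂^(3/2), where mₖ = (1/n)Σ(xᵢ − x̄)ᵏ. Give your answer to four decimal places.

1.0269

x̄ = (26 + 3 + 8 + 5) / 4 = 10.5000
deviations (xᵢ − x̄): 15.5000, -7.5000, -2.5000, -5.5000
Σ(xᵢ − x̄)² = 333.0000 ⇒ m₂ = 333.0000/4 = 83.25000
Σ(xᵢ − x̄)³ = 3120.0000 ⇒ m₃ = 3120.0000/4 = 780.00000
m₂^(3/2) = 83.25000^(1.5) = 759.58497
g1 = m₃ / m₂^(3/2) = 780.00000 / 759.58497 ≈ 1.0269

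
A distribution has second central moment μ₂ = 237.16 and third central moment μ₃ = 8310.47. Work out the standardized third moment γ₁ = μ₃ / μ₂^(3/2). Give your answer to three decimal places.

σ = √μ₂ = √237.16 = 15.40000
σ³ = μ₂^(3/2) = 3652.26400
γ₁ = μ₃/σ³ = 8310.47 / 3652.26400 ≈ 2.275

2.275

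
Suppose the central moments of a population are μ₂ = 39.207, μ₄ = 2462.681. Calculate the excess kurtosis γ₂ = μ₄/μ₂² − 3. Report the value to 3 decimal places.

μ₂² = 39.207² = 1537.18885
μ₄/μ₂² = 2462.681 / 1537.18885 = 1.60207
γ₂ = 1.60207 − 3 ≈ -1.398

-1.398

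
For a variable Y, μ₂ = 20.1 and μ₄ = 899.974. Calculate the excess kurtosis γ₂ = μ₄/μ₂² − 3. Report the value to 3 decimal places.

-0.772

μ₂² = 20.1² = 404.01000
μ₄/μ₂² = 899.974 / 404.01000 = 2.22760
γ₂ = 2.22760 − 3 ≈ -0.772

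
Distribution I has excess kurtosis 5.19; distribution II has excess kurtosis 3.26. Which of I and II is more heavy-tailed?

I

Higher excess kurtosis ⇒ heavier tails relative to the normal distribution.
5.19 vs 3.26: the larger is 5.19, so I has heavier tails.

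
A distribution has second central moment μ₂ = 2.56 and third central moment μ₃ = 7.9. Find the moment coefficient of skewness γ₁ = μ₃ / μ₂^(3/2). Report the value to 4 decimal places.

σ = √μ₂ = √2.56 = 1.60000
σ³ = μ₂^(3/2) = 4.09600
γ₁ = μ₃/σ³ = 7.9 / 4.09600 ≈ 1.9287

1.9287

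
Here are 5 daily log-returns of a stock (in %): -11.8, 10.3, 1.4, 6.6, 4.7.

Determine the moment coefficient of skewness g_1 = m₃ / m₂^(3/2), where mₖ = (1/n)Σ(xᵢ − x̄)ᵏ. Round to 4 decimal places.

-0.9829

x̄ = (-11.8 + 10.3 + 1.4 + 6.6 + 4.7) / 5 = 2.2400
deviations (xᵢ − x̄): -14.0400, 8.0600, -0.8400, 4.3600, 2.4600
Σ(xᵢ − x̄)² = 287.8520 ⇒ m₂ = 287.8520/5 = 57.57040
Σ(xᵢ − x̄)³ = -2146.8046 ⇒ m₃ = -2146.8046/5 = -429.36091
m₂^(3/2) = 57.57040^(1.5) = 436.81633
g_1 = m₃ / m₂^(3/2) = -429.36091 / 436.81633 ≈ -0.9829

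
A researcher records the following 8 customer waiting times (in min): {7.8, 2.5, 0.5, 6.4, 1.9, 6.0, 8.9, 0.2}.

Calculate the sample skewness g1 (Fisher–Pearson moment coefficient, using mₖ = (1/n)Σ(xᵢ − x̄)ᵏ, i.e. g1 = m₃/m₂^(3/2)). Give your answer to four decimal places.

x̄ = (7.8 + 2.5 + 0.5 + 6.4 + 1.9 + 6.0 + 8.9 + 0.2) / 8 = 4.2750
deviations (xᵢ − x̄): 3.5250, -1.7750, -3.7750, 2.1250, -2.3750, 1.7250, 4.6250, -4.0750
Σ(xᵢ − x̄)² = 80.9550 ⇒ m₂ = 80.9550/8 = 10.11938
Σ(xᵢ − x̄)³ = 17.0077 ⇒ m₃ = 17.0077/8 = 2.12597
m₂^(3/2) = 10.11938^(1.5) = 32.19071
g1 = m₃ / m₂^(3/2) = 2.12597 / 32.19071 ≈ 0.0660

0.0660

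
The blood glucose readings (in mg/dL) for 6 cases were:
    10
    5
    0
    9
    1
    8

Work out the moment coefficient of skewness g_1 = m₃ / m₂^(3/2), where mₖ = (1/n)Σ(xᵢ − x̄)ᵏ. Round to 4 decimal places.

-0.3124

x̄ = (10 + 5 + 0 + 9 + 1 + 8) / 6 = 5.5000
deviations (xᵢ − x̄): 4.5000, -0.5000, -5.5000, 3.5000, -4.5000, 2.5000
Σ(xᵢ − x̄)² = 89.5000 ⇒ m₂ = 89.5000/6 = 14.91667
Σ(xᵢ − x̄)³ = -108.0000 ⇒ m₃ = -108.0000/6 = -18.00000
m₂^(3/2) = 14.91667^(1.5) = 57.61130
g_1 = m₃ / m₂^(3/2) = -18.00000 / 57.61130 ≈ -0.3124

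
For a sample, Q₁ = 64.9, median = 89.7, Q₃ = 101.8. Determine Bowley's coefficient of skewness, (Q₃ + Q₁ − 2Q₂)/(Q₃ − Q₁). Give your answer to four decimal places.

numerator: Q₃ + Q₁ − 2Q₂ = 101.8 + 64.9 − 2×89.7 = -12.7000
denominator: Q₃ − Q₁ = 101.8 − 64.9 = 36.9000
Bowley skewness = -12.7000 / 36.9000 ≈ -0.3442

-0.3442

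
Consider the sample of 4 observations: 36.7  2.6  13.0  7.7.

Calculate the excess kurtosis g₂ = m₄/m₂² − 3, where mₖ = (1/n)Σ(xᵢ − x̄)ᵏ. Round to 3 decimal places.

x̄ = 15.0000
Σ(xᵢ − x̄)² = 681.9400 ⇒ m₂ = 170.48500
Σ(xᵢ − x̄)⁴ = 248235.3538 ⇒ m₄ = 62058.83845
m₂² = 29065.13523
g₂ = m₄/m₂² − 3 = 2.13516 − 3 ≈ -0.865

-0.865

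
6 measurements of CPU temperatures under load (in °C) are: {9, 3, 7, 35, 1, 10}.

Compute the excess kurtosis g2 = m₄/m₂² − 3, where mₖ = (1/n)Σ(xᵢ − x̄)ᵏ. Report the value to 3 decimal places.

0.674

x̄ = 10.8333
Σ(xᵢ − x̄)² = 760.8333 ⇒ m₂ = 126.80556
Σ(xᵢ − x̄)⁴ = 354431.1528 ⇒ m₄ = 59071.85880
m₂² = 16079.64892
g2 = m₄/m₂² − 3 = 3.67370 − 3 ≈ 0.674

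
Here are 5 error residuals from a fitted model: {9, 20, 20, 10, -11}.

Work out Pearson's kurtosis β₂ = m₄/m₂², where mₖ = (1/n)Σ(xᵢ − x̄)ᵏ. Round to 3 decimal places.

x̄ = 9.6000
Σ(xᵢ − x̄)² = 641.2000 ⇒ m₂ = 128.24000
Σ(xᵢ − x̄)⁴ = 203478.7360 ⇒ m₄ = 40695.74720
m₂² = 16445.49760
β₂ = m₄/m₂² = 40695.74720 / 16445.49760 ≈ 2.475

2.475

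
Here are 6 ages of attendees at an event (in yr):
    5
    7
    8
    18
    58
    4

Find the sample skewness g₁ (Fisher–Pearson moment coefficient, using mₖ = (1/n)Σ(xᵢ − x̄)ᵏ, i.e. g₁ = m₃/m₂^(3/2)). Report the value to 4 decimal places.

x̄ = (5 + 7 + 8 + 18 + 58 + 4) / 6 = 16.6667
deviations (xᵢ − x̄): -11.6667, -9.6667, -8.6667, 1.3333, 41.3333, -12.6667
Σ(xᵢ − x̄)² = 2175.3333 ⇒ m₂ = 2175.3333/6 = 362.55556
Σ(xᵢ − x̄)³ = 65443.5556 ⇒ m₃ = 65443.5556/6 = 10907.25926
m₂^(3/2) = 362.55556^(1.5) = 6903.38106
g₁ = m₃ / m₂^(3/2) = 10907.25926 / 6903.38106 ≈ 1.5800

1.5800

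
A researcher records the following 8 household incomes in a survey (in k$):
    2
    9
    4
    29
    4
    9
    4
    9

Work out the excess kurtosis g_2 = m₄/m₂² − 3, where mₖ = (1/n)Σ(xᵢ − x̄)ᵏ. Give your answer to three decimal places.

x̄ = 8.7500
Σ(xᵢ − x̄)² = 523.5000 ⇒ m₂ = 65.43750
Σ(xᵢ − x̄)⁴ = 171754.4063 ⇒ m₄ = 21469.30078
m₂² = 4282.06641
g_2 = m₄/m₂² − 3 = 5.01377 − 3 ≈ 2.014

2.014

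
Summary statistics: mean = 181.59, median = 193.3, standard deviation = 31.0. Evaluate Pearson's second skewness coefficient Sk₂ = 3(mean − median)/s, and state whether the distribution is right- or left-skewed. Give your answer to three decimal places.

Sk₂ = 3(181.59 − 193.3) / 31.0 = 3 × -11.7100 / 31.0
    = -35.1300 / 31.0 ≈ -1.133
Sk₂ < 0 ⇒ mean < median ⇒ left-skewed (negative skew).

-1.133, left-skewed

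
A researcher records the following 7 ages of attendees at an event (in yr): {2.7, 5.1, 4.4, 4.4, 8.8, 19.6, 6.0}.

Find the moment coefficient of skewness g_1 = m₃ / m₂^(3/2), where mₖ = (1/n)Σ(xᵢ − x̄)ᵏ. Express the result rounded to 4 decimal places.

x̄ = (2.7 + 5.1 + 4.4 + 4.4 + 8.8 + 19.6 + 6.0) / 7 = 7.2857
deviations (xᵢ − x̄): -4.5857, -2.1857, -2.8857, -2.8857, 1.5143, 12.3143, -1.2857
Σ(xᵢ − x̄)² = 198.0486 ⇒ m₂ = 198.0486/7 = 28.29265
Σ(xᵢ − x̄)³ = 1713.7708 ⇒ m₃ = 1713.7708/7 = 244.82440
m₂^(3/2) = 28.29265^(1.5) = 150.49099
g_1 = m₃ / m₂^(3/2) = 244.82440 / 150.49099 ≈ 1.6268

1.6268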